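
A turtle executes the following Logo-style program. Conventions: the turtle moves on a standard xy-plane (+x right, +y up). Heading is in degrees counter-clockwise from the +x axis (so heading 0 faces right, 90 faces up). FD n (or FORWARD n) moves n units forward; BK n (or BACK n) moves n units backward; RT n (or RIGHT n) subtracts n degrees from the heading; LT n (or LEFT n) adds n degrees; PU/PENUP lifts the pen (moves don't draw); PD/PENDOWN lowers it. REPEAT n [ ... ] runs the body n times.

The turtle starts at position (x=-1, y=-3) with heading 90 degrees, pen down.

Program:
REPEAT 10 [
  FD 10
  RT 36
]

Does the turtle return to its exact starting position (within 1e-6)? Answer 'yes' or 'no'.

Executing turtle program step by step:
Start: pos=(-1,-3), heading=90, pen down
REPEAT 10 [
  -- iteration 1/10 --
  FD 10: (-1,-3) -> (-1,7) [heading=90, draw]
  RT 36: heading 90 -> 54
  -- iteration 2/10 --
  FD 10: (-1,7) -> (4.878,15.09) [heading=54, draw]
  RT 36: heading 54 -> 18
  -- iteration 3/10 --
  FD 10: (4.878,15.09) -> (14.388,18.18) [heading=18, draw]
  RT 36: heading 18 -> 342
  -- iteration 4/10 --
  FD 10: (14.388,18.18) -> (23.899,15.09) [heading=342, draw]
  RT 36: heading 342 -> 306
  -- iteration 5/10 --
  FD 10: (23.899,15.09) -> (29.777,7) [heading=306, draw]
  RT 36: heading 306 -> 270
  -- iteration 6/10 --
  FD 10: (29.777,7) -> (29.777,-3) [heading=270, draw]
  RT 36: heading 270 -> 234
  -- iteration 7/10 --
  FD 10: (29.777,-3) -> (23.899,-11.09) [heading=234, draw]
  RT 36: heading 234 -> 198
  -- iteration 8/10 --
  FD 10: (23.899,-11.09) -> (14.388,-14.18) [heading=198, draw]
  RT 36: heading 198 -> 162
  -- iteration 9/10 --
  FD 10: (14.388,-14.18) -> (4.878,-11.09) [heading=162, draw]
  RT 36: heading 162 -> 126
  -- iteration 10/10 --
  FD 10: (4.878,-11.09) -> (-1,-3) [heading=126, draw]
  RT 36: heading 126 -> 90
]
Final: pos=(-1,-3), heading=90, 10 segment(s) drawn

Start position: (-1, -3)
Final position: (-1, -3)
Distance = 0; < 1e-6 -> CLOSED

Answer: yes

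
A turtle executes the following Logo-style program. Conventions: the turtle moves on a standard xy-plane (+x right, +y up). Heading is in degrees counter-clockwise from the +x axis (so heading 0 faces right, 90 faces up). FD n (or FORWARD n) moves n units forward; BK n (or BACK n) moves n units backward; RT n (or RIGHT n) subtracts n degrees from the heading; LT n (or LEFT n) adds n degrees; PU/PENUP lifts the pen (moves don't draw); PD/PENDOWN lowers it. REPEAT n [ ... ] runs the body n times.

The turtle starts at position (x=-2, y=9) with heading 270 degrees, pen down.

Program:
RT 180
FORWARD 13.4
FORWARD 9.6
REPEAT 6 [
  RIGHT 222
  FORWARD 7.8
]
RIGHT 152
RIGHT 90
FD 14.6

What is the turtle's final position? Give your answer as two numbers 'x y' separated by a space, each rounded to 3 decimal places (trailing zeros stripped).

Executing turtle program step by step:
Start: pos=(-2,9), heading=270, pen down
RT 180: heading 270 -> 90
FD 13.4: (-2,9) -> (-2,22.4) [heading=90, draw]
FD 9.6: (-2,22.4) -> (-2,32) [heading=90, draw]
REPEAT 6 [
  -- iteration 1/6 --
  RT 222: heading 90 -> 228
  FD 7.8: (-2,32) -> (-7.219,26.203) [heading=228, draw]
  -- iteration 2/6 --
  RT 222: heading 228 -> 6
  FD 7.8: (-7.219,26.203) -> (0.538,27.019) [heading=6, draw]
  -- iteration 3/6 --
  RT 222: heading 6 -> 144
  FD 7.8: (0.538,27.019) -> (-5.772,31.604) [heading=144, draw]
  -- iteration 4/6 --
  RT 222: heading 144 -> 282
  FD 7.8: (-5.772,31.604) -> (-4.151,23.974) [heading=282, draw]
  -- iteration 5/6 --
  RT 222: heading 282 -> 60
  FD 7.8: (-4.151,23.974) -> (-0.251,30.729) [heading=60, draw]
  -- iteration 6/6 --
  RT 222: heading 60 -> 198
  FD 7.8: (-0.251,30.729) -> (-7.669,28.319) [heading=198, draw]
]
RT 152: heading 198 -> 46
RT 90: heading 46 -> 316
FD 14.6: (-7.669,28.319) -> (2.834,18.177) [heading=316, draw]
Final: pos=(2.834,18.177), heading=316, 9 segment(s) drawn

Answer: 2.834 18.177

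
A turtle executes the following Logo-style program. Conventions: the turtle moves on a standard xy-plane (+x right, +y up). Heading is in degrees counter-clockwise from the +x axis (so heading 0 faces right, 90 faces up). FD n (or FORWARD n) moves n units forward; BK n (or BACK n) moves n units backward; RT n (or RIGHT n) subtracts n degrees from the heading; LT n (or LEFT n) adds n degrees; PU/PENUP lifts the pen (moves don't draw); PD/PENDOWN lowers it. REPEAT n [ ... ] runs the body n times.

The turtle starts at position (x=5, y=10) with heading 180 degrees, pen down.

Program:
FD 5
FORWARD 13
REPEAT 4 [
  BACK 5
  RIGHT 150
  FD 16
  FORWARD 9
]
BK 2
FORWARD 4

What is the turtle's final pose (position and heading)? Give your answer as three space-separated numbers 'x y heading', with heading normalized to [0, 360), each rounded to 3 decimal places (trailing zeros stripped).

Executing turtle program step by step:
Start: pos=(5,10), heading=180, pen down
FD 5: (5,10) -> (0,10) [heading=180, draw]
FD 13: (0,10) -> (-13,10) [heading=180, draw]
REPEAT 4 [
  -- iteration 1/4 --
  BK 5: (-13,10) -> (-8,10) [heading=180, draw]
  RT 150: heading 180 -> 30
  FD 16: (-8,10) -> (5.856,18) [heading=30, draw]
  FD 9: (5.856,18) -> (13.651,22.5) [heading=30, draw]
  -- iteration 2/4 --
  BK 5: (13.651,22.5) -> (9.321,20) [heading=30, draw]
  RT 150: heading 30 -> 240
  FD 16: (9.321,20) -> (1.321,6.144) [heading=240, draw]
  FD 9: (1.321,6.144) -> (-3.179,-1.651) [heading=240, draw]
  -- iteration 3/4 --
  BK 5: (-3.179,-1.651) -> (-0.679,2.679) [heading=240, draw]
  RT 150: heading 240 -> 90
  FD 16: (-0.679,2.679) -> (-0.679,18.679) [heading=90, draw]
  FD 9: (-0.679,18.679) -> (-0.679,27.679) [heading=90, draw]
  -- iteration 4/4 --
  BK 5: (-0.679,27.679) -> (-0.679,22.679) [heading=90, draw]
  RT 150: heading 90 -> 300
  FD 16: (-0.679,22.679) -> (7.321,8.823) [heading=300, draw]
  FD 9: (7.321,8.823) -> (11.821,1.029) [heading=300, draw]
]
BK 2: (11.821,1.029) -> (10.821,2.761) [heading=300, draw]
FD 4: (10.821,2.761) -> (12.821,-0.703) [heading=300, draw]
Final: pos=(12.821,-0.703), heading=300, 16 segment(s) drawn

Answer: 12.821 -0.703 300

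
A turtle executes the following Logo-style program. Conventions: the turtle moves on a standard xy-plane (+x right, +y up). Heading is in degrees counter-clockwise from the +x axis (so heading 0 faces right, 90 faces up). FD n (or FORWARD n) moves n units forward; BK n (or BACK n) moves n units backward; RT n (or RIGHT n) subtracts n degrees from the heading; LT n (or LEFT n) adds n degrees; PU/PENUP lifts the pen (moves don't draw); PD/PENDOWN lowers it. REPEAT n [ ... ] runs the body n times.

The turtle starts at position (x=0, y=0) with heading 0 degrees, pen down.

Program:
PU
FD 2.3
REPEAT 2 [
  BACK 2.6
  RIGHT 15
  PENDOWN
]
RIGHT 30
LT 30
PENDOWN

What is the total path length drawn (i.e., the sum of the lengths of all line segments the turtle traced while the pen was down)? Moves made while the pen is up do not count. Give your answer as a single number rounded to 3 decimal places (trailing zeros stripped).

Answer: 2.6

Derivation:
Executing turtle program step by step:
Start: pos=(0,0), heading=0, pen down
PU: pen up
FD 2.3: (0,0) -> (2.3,0) [heading=0, move]
REPEAT 2 [
  -- iteration 1/2 --
  BK 2.6: (2.3,0) -> (-0.3,0) [heading=0, move]
  RT 15: heading 0 -> 345
  PD: pen down
  -- iteration 2/2 --
  BK 2.6: (-0.3,0) -> (-2.811,0.673) [heading=345, draw]
  RT 15: heading 345 -> 330
  PD: pen down
]
RT 30: heading 330 -> 300
LT 30: heading 300 -> 330
PD: pen down
Final: pos=(-2.811,0.673), heading=330, 1 segment(s) drawn

Segment lengths:
  seg 1: (-0.3,0) -> (-2.811,0.673), length = 2.6
Total = 2.6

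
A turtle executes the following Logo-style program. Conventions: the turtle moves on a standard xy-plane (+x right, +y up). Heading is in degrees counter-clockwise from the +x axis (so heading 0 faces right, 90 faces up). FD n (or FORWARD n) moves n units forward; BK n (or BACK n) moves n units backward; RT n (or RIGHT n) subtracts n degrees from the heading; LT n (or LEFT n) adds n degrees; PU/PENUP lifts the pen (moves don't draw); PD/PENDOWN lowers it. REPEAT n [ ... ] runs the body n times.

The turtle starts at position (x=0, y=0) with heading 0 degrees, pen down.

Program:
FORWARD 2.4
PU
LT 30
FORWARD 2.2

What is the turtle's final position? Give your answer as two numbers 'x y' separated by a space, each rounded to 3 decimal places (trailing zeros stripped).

Executing turtle program step by step:
Start: pos=(0,0), heading=0, pen down
FD 2.4: (0,0) -> (2.4,0) [heading=0, draw]
PU: pen up
LT 30: heading 0 -> 30
FD 2.2: (2.4,0) -> (4.305,1.1) [heading=30, move]
Final: pos=(4.305,1.1), heading=30, 1 segment(s) drawn

Answer: 4.305 1.1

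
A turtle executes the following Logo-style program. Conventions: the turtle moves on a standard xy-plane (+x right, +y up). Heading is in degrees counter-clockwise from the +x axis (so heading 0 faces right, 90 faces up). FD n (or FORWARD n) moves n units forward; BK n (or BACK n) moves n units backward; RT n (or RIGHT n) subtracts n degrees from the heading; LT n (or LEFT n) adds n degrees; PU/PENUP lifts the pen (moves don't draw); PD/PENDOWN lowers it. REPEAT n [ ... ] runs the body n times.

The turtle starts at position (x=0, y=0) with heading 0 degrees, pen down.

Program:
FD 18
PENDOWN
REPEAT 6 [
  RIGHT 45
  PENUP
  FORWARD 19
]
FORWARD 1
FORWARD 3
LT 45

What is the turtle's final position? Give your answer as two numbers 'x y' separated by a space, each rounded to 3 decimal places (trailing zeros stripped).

Executing turtle program step by step:
Start: pos=(0,0), heading=0, pen down
FD 18: (0,0) -> (18,0) [heading=0, draw]
PD: pen down
REPEAT 6 [
  -- iteration 1/6 --
  RT 45: heading 0 -> 315
  PU: pen up
  FD 19: (18,0) -> (31.435,-13.435) [heading=315, move]
  -- iteration 2/6 --
  RT 45: heading 315 -> 270
  PU: pen up
  FD 19: (31.435,-13.435) -> (31.435,-32.435) [heading=270, move]
  -- iteration 3/6 --
  RT 45: heading 270 -> 225
  PU: pen up
  FD 19: (31.435,-32.435) -> (18,-45.87) [heading=225, move]
  -- iteration 4/6 --
  RT 45: heading 225 -> 180
  PU: pen up
  FD 19: (18,-45.87) -> (-1,-45.87) [heading=180, move]
  -- iteration 5/6 --
  RT 45: heading 180 -> 135
  PU: pen up
  FD 19: (-1,-45.87) -> (-14.435,-32.435) [heading=135, move]
  -- iteration 6/6 --
  RT 45: heading 135 -> 90
  PU: pen up
  FD 19: (-14.435,-32.435) -> (-14.435,-13.435) [heading=90, move]
]
FD 1: (-14.435,-13.435) -> (-14.435,-12.435) [heading=90, move]
FD 3: (-14.435,-12.435) -> (-14.435,-9.435) [heading=90, move]
LT 45: heading 90 -> 135
Final: pos=(-14.435,-9.435), heading=135, 1 segment(s) drawn

Answer: -14.435 -9.435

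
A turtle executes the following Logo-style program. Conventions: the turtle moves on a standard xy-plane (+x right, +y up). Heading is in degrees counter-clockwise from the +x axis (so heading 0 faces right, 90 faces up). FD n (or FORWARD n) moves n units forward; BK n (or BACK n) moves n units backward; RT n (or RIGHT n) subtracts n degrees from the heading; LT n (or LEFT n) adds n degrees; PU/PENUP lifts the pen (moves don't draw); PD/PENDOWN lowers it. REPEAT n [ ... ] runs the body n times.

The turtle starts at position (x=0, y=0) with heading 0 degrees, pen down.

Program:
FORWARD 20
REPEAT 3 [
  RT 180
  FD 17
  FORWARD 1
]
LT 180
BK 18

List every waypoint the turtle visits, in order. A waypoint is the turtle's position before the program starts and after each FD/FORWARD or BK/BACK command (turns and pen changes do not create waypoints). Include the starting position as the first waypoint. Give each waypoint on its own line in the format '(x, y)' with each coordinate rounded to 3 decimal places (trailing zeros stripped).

Answer: (0, 0)
(20, 0)
(3, 0)
(2, 0)
(19, 0)
(20, 0)
(3, 0)
(2, 0)
(-16, 0)

Derivation:
Executing turtle program step by step:
Start: pos=(0,0), heading=0, pen down
FD 20: (0,0) -> (20,0) [heading=0, draw]
REPEAT 3 [
  -- iteration 1/3 --
  RT 180: heading 0 -> 180
  FD 17: (20,0) -> (3,0) [heading=180, draw]
  FD 1: (3,0) -> (2,0) [heading=180, draw]
  -- iteration 2/3 --
  RT 180: heading 180 -> 0
  FD 17: (2,0) -> (19,0) [heading=0, draw]
  FD 1: (19,0) -> (20,0) [heading=0, draw]
  -- iteration 3/3 --
  RT 180: heading 0 -> 180
  FD 17: (20,0) -> (3,0) [heading=180, draw]
  FD 1: (3,0) -> (2,0) [heading=180, draw]
]
LT 180: heading 180 -> 0
BK 18: (2,0) -> (-16,0) [heading=0, draw]
Final: pos=(-16,0), heading=0, 8 segment(s) drawn
Waypoints (9 total):
(0, 0)
(20, 0)
(3, 0)
(2, 0)
(19, 0)
(20, 0)
(3, 0)
(2, 0)
(-16, 0)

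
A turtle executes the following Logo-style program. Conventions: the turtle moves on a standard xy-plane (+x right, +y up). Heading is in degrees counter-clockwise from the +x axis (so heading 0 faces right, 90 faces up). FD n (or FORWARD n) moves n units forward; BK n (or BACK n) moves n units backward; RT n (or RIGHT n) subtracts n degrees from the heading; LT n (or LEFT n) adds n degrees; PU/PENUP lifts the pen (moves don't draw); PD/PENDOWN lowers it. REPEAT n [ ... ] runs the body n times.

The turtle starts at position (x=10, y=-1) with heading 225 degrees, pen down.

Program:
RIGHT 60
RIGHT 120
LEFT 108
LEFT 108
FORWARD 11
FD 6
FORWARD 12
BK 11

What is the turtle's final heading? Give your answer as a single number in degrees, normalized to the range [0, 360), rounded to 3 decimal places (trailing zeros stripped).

Answer: 261

Derivation:
Executing turtle program step by step:
Start: pos=(10,-1), heading=225, pen down
RT 60: heading 225 -> 165
RT 120: heading 165 -> 45
LT 108: heading 45 -> 153
LT 108: heading 153 -> 261
FD 11: (10,-1) -> (8.279,-11.865) [heading=261, draw]
FD 6: (8.279,-11.865) -> (7.341,-17.791) [heading=261, draw]
FD 12: (7.341,-17.791) -> (5.463,-29.643) [heading=261, draw]
BK 11: (5.463,-29.643) -> (7.184,-18.778) [heading=261, draw]
Final: pos=(7.184,-18.778), heading=261, 4 segment(s) drawn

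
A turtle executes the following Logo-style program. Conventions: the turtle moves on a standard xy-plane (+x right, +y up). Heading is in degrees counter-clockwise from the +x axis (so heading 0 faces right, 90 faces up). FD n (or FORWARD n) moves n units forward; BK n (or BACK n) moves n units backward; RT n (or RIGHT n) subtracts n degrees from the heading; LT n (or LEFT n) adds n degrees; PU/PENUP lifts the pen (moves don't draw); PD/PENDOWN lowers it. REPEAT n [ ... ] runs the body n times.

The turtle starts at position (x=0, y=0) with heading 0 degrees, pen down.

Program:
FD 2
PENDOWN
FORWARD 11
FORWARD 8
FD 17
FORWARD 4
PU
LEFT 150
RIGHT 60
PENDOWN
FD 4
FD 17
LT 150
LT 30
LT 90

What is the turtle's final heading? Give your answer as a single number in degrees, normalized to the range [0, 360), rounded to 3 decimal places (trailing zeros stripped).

Executing turtle program step by step:
Start: pos=(0,0), heading=0, pen down
FD 2: (0,0) -> (2,0) [heading=0, draw]
PD: pen down
FD 11: (2,0) -> (13,0) [heading=0, draw]
FD 8: (13,0) -> (21,0) [heading=0, draw]
FD 17: (21,0) -> (38,0) [heading=0, draw]
FD 4: (38,0) -> (42,0) [heading=0, draw]
PU: pen up
LT 150: heading 0 -> 150
RT 60: heading 150 -> 90
PD: pen down
FD 4: (42,0) -> (42,4) [heading=90, draw]
FD 17: (42,4) -> (42,21) [heading=90, draw]
LT 150: heading 90 -> 240
LT 30: heading 240 -> 270
LT 90: heading 270 -> 0
Final: pos=(42,21), heading=0, 7 segment(s) drawn

Answer: 0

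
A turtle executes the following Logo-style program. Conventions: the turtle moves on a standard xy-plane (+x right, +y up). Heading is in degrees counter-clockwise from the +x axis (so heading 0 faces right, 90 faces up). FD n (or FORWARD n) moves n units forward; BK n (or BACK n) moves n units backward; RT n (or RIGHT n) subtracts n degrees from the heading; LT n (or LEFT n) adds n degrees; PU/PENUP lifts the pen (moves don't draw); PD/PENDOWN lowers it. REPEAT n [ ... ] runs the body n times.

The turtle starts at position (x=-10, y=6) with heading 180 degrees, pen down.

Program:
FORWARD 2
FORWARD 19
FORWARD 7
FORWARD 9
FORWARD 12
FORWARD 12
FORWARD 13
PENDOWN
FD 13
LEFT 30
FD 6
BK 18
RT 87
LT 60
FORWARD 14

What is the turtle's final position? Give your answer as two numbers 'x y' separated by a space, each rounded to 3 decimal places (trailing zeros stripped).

Answer: -100.589 11.267

Derivation:
Executing turtle program step by step:
Start: pos=(-10,6), heading=180, pen down
FD 2: (-10,6) -> (-12,6) [heading=180, draw]
FD 19: (-12,6) -> (-31,6) [heading=180, draw]
FD 7: (-31,6) -> (-38,6) [heading=180, draw]
FD 9: (-38,6) -> (-47,6) [heading=180, draw]
FD 12: (-47,6) -> (-59,6) [heading=180, draw]
FD 12: (-59,6) -> (-71,6) [heading=180, draw]
FD 13: (-71,6) -> (-84,6) [heading=180, draw]
PD: pen down
FD 13: (-84,6) -> (-97,6) [heading=180, draw]
LT 30: heading 180 -> 210
FD 6: (-97,6) -> (-102.196,3) [heading=210, draw]
BK 18: (-102.196,3) -> (-86.608,12) [heading=210, draw]
RT 87: heading 210 -> 123
LT 60: heading 123 -> 183
FD 14: (-86.608,12) -> (-100.589,11.267) [heading=183, draw]
Final: pos=(-100.589,11.267), heading=183, 11 segment(s) drawn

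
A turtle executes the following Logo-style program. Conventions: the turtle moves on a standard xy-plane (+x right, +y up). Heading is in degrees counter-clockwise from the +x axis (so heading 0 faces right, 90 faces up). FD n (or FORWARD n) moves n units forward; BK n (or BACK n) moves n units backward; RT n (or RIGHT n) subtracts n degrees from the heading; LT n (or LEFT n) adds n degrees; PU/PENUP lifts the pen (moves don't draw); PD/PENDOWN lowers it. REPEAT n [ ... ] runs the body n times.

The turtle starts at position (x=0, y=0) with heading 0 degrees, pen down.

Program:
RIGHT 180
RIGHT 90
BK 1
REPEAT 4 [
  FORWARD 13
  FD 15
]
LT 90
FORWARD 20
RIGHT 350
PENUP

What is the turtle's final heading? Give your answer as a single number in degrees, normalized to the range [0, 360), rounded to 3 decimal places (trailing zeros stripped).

Executing turtle program step by step:
Start: pos=(0,0), heading=0, pen down
RT 180: heading 0 -> 180
RT 90: heading 180 -> 90
BK 1: (0,0) -> (0,-1) [heading=90, draw]
REPEAT 4 [
  -- iteration 1/4 --
  FD 13: (0,-1) -> (0,12) [heading=90, draw]
  FD 15: (0,12) -> (0,27) [heading=90, draw]
  -- iteration 2/4 --
  FD 13: (0,27) -> (0,40) [heading=90, draw]
  FD 15: (0,40) -> (0,55) [heading=90, draw]
  -- iteration 3/4 --
  FD 13: (0,55) -> (0,68) [heading=90, draw]
  FD 15: (0,68) -> (0,83) [heading=90, draw]
  -- iteration 4/4 --
  FD 13: (0,83) -> (0,96) [heading=90, draw]
  FD 15: (0,96) -> (0,111) [heading=90, draw]
]
LT 90: heading 90 -> 180
FD 20: (0,111) -> (-20,111) [heading=180, draw]
RT 350: heading 180 -> 190
PU: pen up
Final: pos=(-20,111), heading=190, 10 segment(s) drawn

Answer: 190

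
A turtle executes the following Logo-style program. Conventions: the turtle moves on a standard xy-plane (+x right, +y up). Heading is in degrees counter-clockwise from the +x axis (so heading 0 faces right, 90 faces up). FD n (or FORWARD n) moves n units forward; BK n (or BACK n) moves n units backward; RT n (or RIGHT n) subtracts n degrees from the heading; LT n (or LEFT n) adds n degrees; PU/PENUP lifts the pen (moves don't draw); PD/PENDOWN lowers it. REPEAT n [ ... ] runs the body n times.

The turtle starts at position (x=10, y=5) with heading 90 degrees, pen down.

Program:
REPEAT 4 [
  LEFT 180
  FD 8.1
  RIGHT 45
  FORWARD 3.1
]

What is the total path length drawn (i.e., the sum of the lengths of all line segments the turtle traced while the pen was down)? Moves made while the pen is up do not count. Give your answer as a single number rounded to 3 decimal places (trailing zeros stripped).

Answer: 44.8

Derivation:
Executing turtle program step by step:
Start: pos=(10,5), heading=90, pen down
REPEAT 4 [
  -- iteration 1/4 --
  LT 180: heading 90 -> 270
  FD 8.1: (10,5) -> (10,-3.1) [heading=270, draw]
  RT 45: heading 270 -> 225
  FD 3.1: (10,-3.1) -> (7.808,-5.292) [heading=225, draw]
  -- iteration 2/4 --
  LT 180: heading 225 -> 45
  FD 8.1: (7.808,-5.292) -> (13.536,0.436) [heading=45, draw]
  RT 45: heading 45 -> 0
  FD 3.1: (13.536,0.436) -> (16.636,0.436) [heading=0, draw]
  -- iteration 3/4 --
  LT 180: heading 0 -> 180
  FD 8.1: (16.636,0.436) -> (8.536,0.436) [heading=180, draw]
  RT 45: heading 180 -> 135
  FD 3.1: (8.536,0.436) -> (6.344,2.628) [heading=135, draw]
  -- iteration 4/4 --
  LT 180: heading 135 -> 315
  FD 8.1: (6.344,2.628) -> (12.071,-3.1) [heading=315, draw]
  RT 45: heading 315 -> 270
  FD 3.1: (12.071,-3.1) -> (12.071,-6.2) [heading=270, draw]
]
Final: pos=(12.071,-6.2), heading=270, 8 segment(s) drawn

Segment lengths:
  seg 1: (10,5) -> (10,-3.1), length = 8.1
  seg 2: (10,-3.1) -> (7.808,-5.292), length = 3.1
  seg 3: (7.808,-5.292) -> (13.536,0.436), length = 8.1
  seg 4: (13.536,0.436) -> (16.636,0.436), length = 3.1
  seg 5: (16.636,0.436) -> (8.536,0.436), length = 8.1
  seg 6: (8.536,0.436) -> (6.344,2.628), length = 3.1
  seg 7: (6.344,2.628) -> (12.071,-3.1), length = 8.1
  seg 8: (12.071,-3.1) -> (12.071,-6.2), length = 3.1
Total = 44.8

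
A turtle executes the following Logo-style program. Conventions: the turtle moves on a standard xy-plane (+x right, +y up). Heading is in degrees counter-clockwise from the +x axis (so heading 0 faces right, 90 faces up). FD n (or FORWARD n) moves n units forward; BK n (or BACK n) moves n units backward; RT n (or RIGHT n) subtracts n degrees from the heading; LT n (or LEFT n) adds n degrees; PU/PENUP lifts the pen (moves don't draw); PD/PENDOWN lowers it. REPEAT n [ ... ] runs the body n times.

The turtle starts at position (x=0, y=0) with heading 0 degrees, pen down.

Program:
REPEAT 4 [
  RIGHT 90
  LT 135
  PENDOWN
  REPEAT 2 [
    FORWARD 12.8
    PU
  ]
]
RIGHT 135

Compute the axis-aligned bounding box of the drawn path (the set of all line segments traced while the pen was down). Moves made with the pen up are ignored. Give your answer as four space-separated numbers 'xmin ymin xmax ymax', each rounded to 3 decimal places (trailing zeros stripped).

Answer: -12.8 0 18.102 61.804

Derivation:
Executing turtle program step by step:
Start: pos=(0,0), heading=0, pen down
REPEAT 4 [
  -- iteration 1/4 --
  RT 90: heading 0 -> 270
  LT 135: heading 270 -> 45
  PD: pen down
  REPEAT 2 [
    -- iteration 1/2 --
    FD 12.8: (0,0) -> (9.051,9.051) [heading=45, draw]
    PU: pen up
    -- iteration 2/2 --
    FD 12.8: (9.051,9.051) -> (18.102,18.102) [heading=45, move]
    PU: pen up
  ]
  -- iteration 2/4 --
  RT 90: heading 45 -> 315
  LT 135: heading 315 -> 90
  PD: pen down
  REPEAT 2 [
    -- iteration 1/2 --
    FD 12.8: (18.102,18.102) -> (18.102,30.902) [heading=90, draw]
    PU: pen up
    -- iteration 2/2 --
    FD 12.8: (18.102,30.902) -> (18.102,43.702) [heading=90, move]
    PU: pen up
  ]
  -- iteration 3/4 --
  RT 90: heading 90 -> 0
  LT 135: heading 0 -> 135
  PD: pen down
  REPEAT 2 [
    -- iteration 1/2 --
    FD 12.8: (18.102,43.702) -> (9.051,52.753) [heading=135, draw]
    PU: pen up
    -- iteration 2/2 --
    FD 12.8: (9.051,52.753) -> (0,61.804) [heading=135, move]
    PU: pen up
  ]
  -- iteration 4/4 --
  RT 90: heading 135 -> 45
  LT 135: heading 45 -> 180
  PD: pen down
  REPEAT 2 [
    -- iteration 1/2 --
    FD 12.8: (0,61.804) -> (-12.8,61.804) [heading=180, draw]
    PU: pen up
    -- iteration 2/2 --
    FD 12.8: (-12.8,61.804) -> (-25.6,61.804) [heading=180, move]
    PU: pen up
  ]
]
RT 135: heading 180 -> 45
Final: pos=(-25.6,61.804), heading=45, 4 segment(s) drawn

Segment endpoints: x in {-12.8, 0, 0, 9.051, 9.051, 18.102}, y in {0, 9.051, 18.102, 30.902, 43.702, 52.753, 61.804}
xmin=-12.8, ymin=0, xmax=18.102, ymax=61.804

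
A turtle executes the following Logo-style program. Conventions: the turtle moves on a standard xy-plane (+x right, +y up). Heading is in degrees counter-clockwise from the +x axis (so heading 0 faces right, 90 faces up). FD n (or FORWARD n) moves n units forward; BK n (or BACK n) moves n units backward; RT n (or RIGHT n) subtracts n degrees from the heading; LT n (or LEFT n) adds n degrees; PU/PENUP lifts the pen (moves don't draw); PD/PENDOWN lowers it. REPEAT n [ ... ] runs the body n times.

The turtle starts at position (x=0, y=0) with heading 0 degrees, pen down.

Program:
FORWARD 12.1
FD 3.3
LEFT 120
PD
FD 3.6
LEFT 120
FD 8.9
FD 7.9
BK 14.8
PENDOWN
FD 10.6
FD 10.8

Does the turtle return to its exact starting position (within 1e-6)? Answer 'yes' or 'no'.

Executing turtle program step by step:
Start: pos=(0,0), heading=0, pen down
FD 12.1: (0,0) -> (12.1,0) [heading=0, draw]
FD 3.3: (12.1,0) -> (15.4,0) [heading=0, draw]
LT 120: heading 0 -> 120
PD: pen down
FD 3.6: (15.4,0) -> (13.6,3.118) [heading=120, draw]
LT 120: heading 120 -> 240
FD 8.9: (13.6,3.118) -> (9.15,-4.59) [heading=240, draw]
FD 7.9: (9.15,-4.59) -> (5.2,-11.432) [heading=240, draw]
BK 14.8: (5.2,-11.432) -> (12.6,1.386) [heading=240, draw]
PD: pen down
FD 10.6: (12.6,1.386) -> (7.3,-7.794) [heading=240, draw]
FD 10.8: (7.3,-7.794) -> (1.9,-17.147) [heading=240, draw]
Final: pos=(1.9,-17.147), heading=240, 8 segment(s) drawn

Start position: (0, 0)
Final position: (1.9, -17.147)
Distance = 17.252; >= 1e-6 -> NOT closed

Answer: no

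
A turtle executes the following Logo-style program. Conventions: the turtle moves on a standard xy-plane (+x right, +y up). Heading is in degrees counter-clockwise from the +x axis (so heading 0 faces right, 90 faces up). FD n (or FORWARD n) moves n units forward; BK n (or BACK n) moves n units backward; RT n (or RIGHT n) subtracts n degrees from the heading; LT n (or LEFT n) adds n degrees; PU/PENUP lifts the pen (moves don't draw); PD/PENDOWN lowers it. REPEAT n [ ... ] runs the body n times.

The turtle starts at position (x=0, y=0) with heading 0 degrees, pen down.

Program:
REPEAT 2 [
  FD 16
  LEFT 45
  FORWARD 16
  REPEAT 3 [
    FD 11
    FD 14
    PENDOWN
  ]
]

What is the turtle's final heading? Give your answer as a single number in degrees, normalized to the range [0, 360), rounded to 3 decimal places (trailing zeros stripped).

Answer: 90

Derivation:
Executing turtle program step by step:
Start: pos=(0,0), heading=0, pen down
REPEAT 2 [
  -- iteration 1/2 --
  FD 16: (0,0) -> (16,0) [heading=0, draw]
  LT 45: heading 0 -> 45
  FD 16: (16,0) -> (27.314,11.314) [heading=45, draw]
  REPEAT 3 [
    -- iteration 1/3 --
    FD 11: (27.314,11.314) -> (35.092,19.092) [heading=45, draw]
    FD 14: (35.092,19.092) -> (44.991,28.991) [heading=45, draw]
    PD: pen down
    -- iteration 2/3 --
    FD 11: (44.991,28.991) -> (52.77,36.77) [heading=45, draw]
    FD 14: (52.77,36.77) -> (62.669,46.669) [heading=45, draw]
    PD: pen down
    -- iteration 3/3 --
    FD 11: (62.669,46.669) -> (70.447,54.447) [heading=45, draw]
    FD 14: (70.447,54.447) -> (80.347,64.347) [heading=45, draw]
    PD: pen down
  ]
  -- iteration 2/2 --
  FD 16: (80.347,64.347) -> (91.66,75.66) [heading=45, draw]
  LT 45: heading 45 -> 90
  FD 16: (91.66,75.66) -> (91.66,91.66) [heading=90, draw]
  REPEAT 3 [
    -- iteration 1/3 --
    FD 11: (91.66,91.66) -> (91.66,102.66) [heading=90, draw]
    FD 14: (91.66,102.66) -> (91.66,116.66) [heading=90, draw]
    PD: pen down
    -- iteration 2/3 --
    FD 11: (91.66,116.66) -> (91.66,127.66) [heading=90, draw]
    FD 14: (91.66,127.66) -> (91.66,141.66) [heading=90, draw]
    PD: pen down
    -- iteration 3/3 --
    FD 11: (91.66,141.66) -> (91.66,152.66) [heading=90, draw]
    FD 14: (91.66,152.66) -> (91.66,166.66) [heading=90, draw]
    PD: pen down
  ]
]
Final: pos=(91.66,166.66), heading=90, 16 segment(s) drawn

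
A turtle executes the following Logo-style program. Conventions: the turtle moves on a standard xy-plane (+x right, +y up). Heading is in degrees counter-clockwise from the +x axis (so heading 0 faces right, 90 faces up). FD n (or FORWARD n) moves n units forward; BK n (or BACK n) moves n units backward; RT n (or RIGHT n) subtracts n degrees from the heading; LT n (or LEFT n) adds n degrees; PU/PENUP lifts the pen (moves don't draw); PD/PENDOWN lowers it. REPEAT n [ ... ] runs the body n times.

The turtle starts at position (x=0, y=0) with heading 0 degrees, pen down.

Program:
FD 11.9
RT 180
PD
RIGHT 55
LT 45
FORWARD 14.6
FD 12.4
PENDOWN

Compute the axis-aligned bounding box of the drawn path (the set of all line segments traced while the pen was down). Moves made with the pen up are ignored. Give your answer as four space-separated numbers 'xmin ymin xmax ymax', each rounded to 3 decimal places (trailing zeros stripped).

Answer: -14.69 0 11.9 4.689

Derivation:
Executing turtle program step by step:
Start: pos=(0,0), heading=0, pen down
FD 11.9: (0,0) -> (11.9,0) [heading=0, draw]
RT 180: heading 0 -> 180
PD: pen down
RT 55: heading 180 -> 125
LT 45: heading 125 -> 170
FD 14.6: (11.9,0) -> (-2.478,2.535) [heading=170, draw]
FD 12.4: (-2.478,2.535) -> (-14.69,4.689) [heading=170, draw]
PD: pen down
Final: pos=(-14.69,4.689), heading=170, 3 segment(s) drawn

Segment endpoints: x in {-14.69, -2.478, 0, 11.9}, y in {0, 2.535, 4.689}
xmin=-14.69, ymin=0, xmax=11.9, ymax=4.689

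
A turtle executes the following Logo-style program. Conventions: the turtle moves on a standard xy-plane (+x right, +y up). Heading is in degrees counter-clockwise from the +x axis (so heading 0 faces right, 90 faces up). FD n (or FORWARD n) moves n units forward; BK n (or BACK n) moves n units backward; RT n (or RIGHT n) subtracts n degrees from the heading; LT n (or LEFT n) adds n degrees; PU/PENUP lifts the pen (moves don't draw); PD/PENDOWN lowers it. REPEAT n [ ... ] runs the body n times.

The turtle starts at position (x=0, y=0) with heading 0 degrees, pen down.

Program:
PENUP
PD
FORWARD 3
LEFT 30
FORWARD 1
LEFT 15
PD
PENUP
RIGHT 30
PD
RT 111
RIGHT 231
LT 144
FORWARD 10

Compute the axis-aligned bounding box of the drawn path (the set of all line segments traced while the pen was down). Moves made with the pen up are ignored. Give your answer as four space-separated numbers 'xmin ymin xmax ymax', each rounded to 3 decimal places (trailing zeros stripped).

Executing turtle program step by step:
Start: pos=(0,0), heading=0, pen down
PU: pen up
PD: pen down
FD 3: (0,0) -> (3,0) [heading=0, draw]
LT 30: heading 0 -> 30
FD 1: (3,0) -> (3.866,0.5) [heading=30, draw]
LT 15: heading 30 -> 45
PD: pen down
PU: pen up
RT 30: heading 45 -> 15
PD: pen down
RT 111: heading 15 -> 264
RT 231: heading 264 -> 33
LT 144: heading 33 -> 177
FD 10: (3.866,0.5) -> (-6.12,1.023) [heading=177, draw]
Final: pos=(-6.12,1.023), heading=177, 3 segment(s) drawn

Segment endpoints: x in {-6.12, 0, 3, 3.866}, y in {0, 0.5, 1.023}
xmin=-6.12, ymin=0, xmax=3.866, ymax=1.023

Answer: -6.12 0 3.866 1.023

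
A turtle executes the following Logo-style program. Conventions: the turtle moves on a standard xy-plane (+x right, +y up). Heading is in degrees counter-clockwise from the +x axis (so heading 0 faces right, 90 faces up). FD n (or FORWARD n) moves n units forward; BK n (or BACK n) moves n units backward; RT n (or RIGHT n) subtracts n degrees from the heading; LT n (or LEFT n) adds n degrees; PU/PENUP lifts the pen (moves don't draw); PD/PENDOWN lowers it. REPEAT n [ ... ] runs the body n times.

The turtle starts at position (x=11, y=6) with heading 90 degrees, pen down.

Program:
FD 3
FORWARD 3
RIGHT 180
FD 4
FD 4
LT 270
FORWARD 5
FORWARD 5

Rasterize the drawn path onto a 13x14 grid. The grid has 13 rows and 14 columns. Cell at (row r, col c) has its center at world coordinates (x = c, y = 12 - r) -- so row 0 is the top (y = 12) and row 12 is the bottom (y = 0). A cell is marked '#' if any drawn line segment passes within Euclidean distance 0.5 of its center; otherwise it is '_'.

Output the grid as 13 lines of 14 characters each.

Answer: ___________#__
___________#__
___________#__
___________#__
___________#__
___________#__
___________#__
___________#__
_###########__
______________
______________
______________
______________

Derivation:
Segment 0: (11,6) -> (11,9)
Segment 1: (11,9) -> (11,12)
Segment 2: (11,12) -> (11,8)
Segment 3: (11,8) -> (11,4)
Segment 4: (11,4) -> (6,4)
Segment 5: (6,4) -> (1,4)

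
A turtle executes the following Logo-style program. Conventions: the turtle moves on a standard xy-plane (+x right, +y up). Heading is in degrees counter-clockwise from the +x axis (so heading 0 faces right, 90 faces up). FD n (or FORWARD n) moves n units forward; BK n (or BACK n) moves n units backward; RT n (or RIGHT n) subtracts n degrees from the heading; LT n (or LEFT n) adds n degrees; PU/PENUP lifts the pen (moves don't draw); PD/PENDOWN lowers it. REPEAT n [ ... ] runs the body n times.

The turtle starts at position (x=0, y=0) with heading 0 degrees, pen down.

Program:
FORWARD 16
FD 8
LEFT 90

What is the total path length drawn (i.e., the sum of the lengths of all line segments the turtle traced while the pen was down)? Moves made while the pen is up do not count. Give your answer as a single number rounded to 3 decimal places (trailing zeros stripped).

Executing turtle program step by step:
Start: pos=(0,0), heading=0, pen down
FD 16: (0,0) -> (16,0) [heading=0, draw]
FD 8: (16,0) -> (24,0) [heading=0, draw]
LT 90: heading 0 -> 90
Final: pos=(24,0), heading=90, 2 segment(s) drawn

Segment lengths:
  seg 1: (0,0) -> (16,0), length = 16
  seg 2: (16,0) -> (24,0), length = 8
Total = 24

Answer: 24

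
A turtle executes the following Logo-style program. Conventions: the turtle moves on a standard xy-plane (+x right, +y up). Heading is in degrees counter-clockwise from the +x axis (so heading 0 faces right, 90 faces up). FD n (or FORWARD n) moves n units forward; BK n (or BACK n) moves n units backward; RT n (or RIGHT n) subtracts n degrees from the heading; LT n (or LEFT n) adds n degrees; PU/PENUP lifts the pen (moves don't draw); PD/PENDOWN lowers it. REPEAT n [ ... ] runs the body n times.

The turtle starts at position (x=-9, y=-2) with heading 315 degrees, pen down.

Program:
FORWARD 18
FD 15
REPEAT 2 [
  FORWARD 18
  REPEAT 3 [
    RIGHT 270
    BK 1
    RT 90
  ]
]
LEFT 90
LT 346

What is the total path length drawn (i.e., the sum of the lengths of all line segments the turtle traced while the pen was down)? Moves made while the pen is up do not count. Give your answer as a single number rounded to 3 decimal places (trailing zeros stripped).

Answer: 75

Derivation:
Executing turtle program step by step:
Start: pos=(-9,-2), heading=315, pen down
FD 18: (-9,-2) -> (3.728,-14.728) [heading=315, draw]
FD 15: (3.728,-14.728) -> (14.335,-25.335) [heading=315, draw]
REPEAT 2 [
  -- iteration 1/2 --
  FD 18: (14.335,-25.335) -> (27.062,-38.062) [heading=315, draw]
  REPEAT 3 [
    -- iteration 1/3 --
    RT 270: heading 315 -> 45
    BK 1: (27.062,-38.062) -> (26.355,-38.77) [heading=45, draw]
    RT 90: heading 45 -> 315
    -- iteration 2/3 --
    RT 270: heading 315 -> 45
    BK 1: (26.355,-38.77) -> (25.648,-39.477) [heading=45, draw]
    RT 90: heading 45 -> 315
    -- iteration 3/3 --
    RT 270: heading 315 -> 45
    BK 1: (25.648,-39.477) -> (24.941,-40.184) [heading=45, draw]
    RT 90: heading 45 -> 315
  ]
  -- iteration 2/2 --
  FD 18: (24.941,-40.184) -> (37.669,-52.912) [heading=315, draw]
  REPEAT 3 [
    -- iteration 1/3 --
    RT 270: heading 315 -> 45
    BK 1: (37.669,-52.912) -> (36.962,-53.619) [heading=45, draw]
    RT 90: heading 45 -> 315
    -- iteration 2/3 --
    RT 270: heading 315 -> 45
    BK 1: (36.962,-53.619) -> (36.255,-54.326) [heading=45, draw]
    RT 90: heading 45 -> 315
    -- iteration 3/3 --
    RT 270: heading 315 -> 45
    BK 1: (36.255,-54.326) -> (35.548,-55.033) [heading=45, draw]
    RT 90: heading 45 -> 315
  ]
]
LT 90: heading 315 -> 45
LT 346: heading 45 -> 31
Final: pos=(35.548,-55.033), heading=31, 10 segment(s) drawn

Segment lengths:
  seg 1: (-9,-2) -> (3.728,-14.728), length = 18
  seg 2: (3.728,-14.728) -> (14.335,-25.335), length = 15
  seg 3: (14.335,-25.335) -> (27.062,-38.062), length = 18
  seg 4: (27.062,-38.062) -> (26.355,-38.77), length = 1
  seg 5: (26.355,-38.77) -> (25.648,-39.477), length = 1
  seg 6: (25.648,-39.477) -> (24.941,-40.184), length = 1
  seg 7: (24.941,-40.184) -> (37.669,-52.912), length = 18
  seg 8: (37.669,-52.912) -> (36.962,-53.619), length = 1
  seg 9: (36.962,-53.619) -> (36.255,-54.326), length = 1
  seg 10: (36.255,-54.326) -> (35.548,-55.033), length = 1
Total = 75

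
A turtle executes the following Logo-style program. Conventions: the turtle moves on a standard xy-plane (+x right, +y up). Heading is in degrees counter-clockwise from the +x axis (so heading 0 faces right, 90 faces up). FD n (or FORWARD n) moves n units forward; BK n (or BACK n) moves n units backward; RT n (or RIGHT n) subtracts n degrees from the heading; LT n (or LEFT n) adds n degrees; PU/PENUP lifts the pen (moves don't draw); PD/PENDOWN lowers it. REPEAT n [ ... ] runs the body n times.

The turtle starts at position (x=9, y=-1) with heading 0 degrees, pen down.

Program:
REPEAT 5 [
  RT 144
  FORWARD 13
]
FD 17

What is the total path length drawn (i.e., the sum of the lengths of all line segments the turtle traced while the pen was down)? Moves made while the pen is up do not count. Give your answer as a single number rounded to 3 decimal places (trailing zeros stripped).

Executing turtle program step by step:
Start: pos=(9,-1), heading=0, pen down
REPEAT 5 [
  -- iteration 1/5 --
  RT 144: heading 0 -> 216
  FD 13: (9,-1) -> (-1.517,-8.641) [heading=216, draw]
  -- iteration 2/5 --
  RT 144: heading 216 -> 72
  FD 13: (-1.517,-8.641) -> (2.5,3.723) [heading=72, draw]
  -- iteration 3/5 --
  RT 144: heading 72 -> 288
  FD 13: (2.5,3.723) -> (6.517,-8.641) [heading=288, draw]
  -- iteration 4/5 --
  RT 144: heading 288 -> 144
  FD 13: (6.517,-8.641) -> (-4,-1) [heading=144, draw]
  -- iteration 5/5 --
  RT 144: heading 144 -> 0
  FD 13: (-4,-1) -> (9,-1) [heading=0, draw]
]
FD 17: (9,-1) -> (26,-1) [heading=0, draw]
Final: pos=(26,-1), heading=0, 6 segment(s) drawn

Segment lengths:
  seg 1: (9,-1) -> (-1.517,-8.641), length = 13
  seg 2: (-1.517,-8.641) -> (2.5,3.723), length = 13
  seg 3: (2.5,3.723) -> (6.517,-8.641), length = 13
  seg 4: (6.517,-8.641) -> (-4,-1), length = 13
  seg 5: (-4,-1) -> (9,-1), length = 13
  seg 6: (9,-1) -> (26,-1), length = 17
Total = 82

Answer: 82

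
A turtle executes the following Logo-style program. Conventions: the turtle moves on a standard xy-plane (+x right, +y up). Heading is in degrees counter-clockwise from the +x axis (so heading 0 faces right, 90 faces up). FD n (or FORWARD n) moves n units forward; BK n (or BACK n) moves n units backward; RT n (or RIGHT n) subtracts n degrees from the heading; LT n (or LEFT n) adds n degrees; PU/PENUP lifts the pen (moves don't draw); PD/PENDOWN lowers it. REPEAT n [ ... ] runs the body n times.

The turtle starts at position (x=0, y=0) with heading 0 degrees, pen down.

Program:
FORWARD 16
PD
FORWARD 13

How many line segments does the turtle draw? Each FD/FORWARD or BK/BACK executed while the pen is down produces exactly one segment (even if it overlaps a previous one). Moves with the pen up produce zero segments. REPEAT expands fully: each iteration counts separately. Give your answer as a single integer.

Executing turtle program step by step:
Start: pos=(0,0), heading=0, pen down
FD 16: (0,0) -> (16,0) [heading=0, draw]
PD: pen down
FD 13: (16,0) -> (29,0) [heading=0, draw]
Final: pos=(29,0), heading=0, 2 segment(s) drawn
Segments drawn: 2

Answer: 2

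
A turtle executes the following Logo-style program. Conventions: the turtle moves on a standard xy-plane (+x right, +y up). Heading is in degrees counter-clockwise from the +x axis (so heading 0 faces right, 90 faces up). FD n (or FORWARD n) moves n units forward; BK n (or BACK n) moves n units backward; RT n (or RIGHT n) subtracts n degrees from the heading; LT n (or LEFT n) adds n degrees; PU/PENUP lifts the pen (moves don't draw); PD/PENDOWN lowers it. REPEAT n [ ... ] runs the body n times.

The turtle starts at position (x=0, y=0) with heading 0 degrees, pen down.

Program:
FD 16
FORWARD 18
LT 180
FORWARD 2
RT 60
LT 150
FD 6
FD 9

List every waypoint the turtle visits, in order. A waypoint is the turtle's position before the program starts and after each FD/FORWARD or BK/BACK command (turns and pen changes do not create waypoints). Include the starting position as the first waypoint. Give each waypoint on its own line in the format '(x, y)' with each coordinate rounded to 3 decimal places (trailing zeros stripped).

Executing turtle program step by step:
Start: pos=(0,0), heading=0, pen down
FD 16: (0,0) -> (16,0) [heading=0, draw]
FD 18: (16,0) -> (34,0) [heading=0, draw]
LT 180: heading 0 -> 180
FD 2: (34,0) -> (32,0) [heading=180, draw]
RT 60: heading 180 -> 120
LT 150: heading 120 -> 270
FD 6: (32,0) -> (32,-6) [heading=270, draw]
FD 9: (32,-6) -> (32,-15) [heading=270, draw]
Final: pos=(32,-15), heading=270, 5 segment(s) drawn
Waypoints (6 total):
(0, 0)
(16, 0)
(34, 0)
(32, 0)
(32, -6)
(32, -15)

Answer: (0, 0)
(16, 0)
(34, 0)
(32, 0)
(32, -6)
(32, -15)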